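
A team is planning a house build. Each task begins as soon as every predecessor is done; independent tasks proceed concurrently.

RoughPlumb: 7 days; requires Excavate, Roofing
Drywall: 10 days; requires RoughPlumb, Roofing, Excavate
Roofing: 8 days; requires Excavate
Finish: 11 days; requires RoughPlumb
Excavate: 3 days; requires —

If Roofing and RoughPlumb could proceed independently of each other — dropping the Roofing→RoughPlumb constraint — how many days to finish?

Original critical path: Excavate→Roofing→RoughPlumb→Finish = 3+8+7+11 = 29 ⇒ 29 days.
Without Roofing→RoughPlumb, RoughPlumb's earliest start moves from 11 to 3.
After: Excavate→Roofing→Drywall = 3+8+10 = 21 → 21 days.

21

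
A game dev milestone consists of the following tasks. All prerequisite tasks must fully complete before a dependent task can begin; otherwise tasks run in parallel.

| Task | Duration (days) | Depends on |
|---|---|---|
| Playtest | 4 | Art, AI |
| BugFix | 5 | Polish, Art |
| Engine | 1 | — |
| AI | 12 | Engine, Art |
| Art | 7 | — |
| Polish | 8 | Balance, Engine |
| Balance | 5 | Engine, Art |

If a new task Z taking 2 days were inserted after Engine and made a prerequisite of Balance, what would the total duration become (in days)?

Originally the game dev milestone takes 25 days.
With Z inserted, Balance now waits for max(Engine, Art, Z).
New critical path: Art→Balance→Polish→BugFix = 7+5+8+5 = 25 ⇒ 25 days.

25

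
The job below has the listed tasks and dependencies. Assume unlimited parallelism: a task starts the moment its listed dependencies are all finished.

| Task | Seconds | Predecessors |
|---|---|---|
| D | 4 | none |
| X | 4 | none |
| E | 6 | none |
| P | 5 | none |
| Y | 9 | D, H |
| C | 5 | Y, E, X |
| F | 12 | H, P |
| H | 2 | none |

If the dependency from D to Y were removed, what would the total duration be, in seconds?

Original critical path: D→Y→C = 4+9+5 = 18 ⇒ 18 seconds.
Without D→Y, Y's earliest start moves from 4 to 2.
The longest chain is now P→F = 5+12 = 17, so the job takes 17 seconds.

17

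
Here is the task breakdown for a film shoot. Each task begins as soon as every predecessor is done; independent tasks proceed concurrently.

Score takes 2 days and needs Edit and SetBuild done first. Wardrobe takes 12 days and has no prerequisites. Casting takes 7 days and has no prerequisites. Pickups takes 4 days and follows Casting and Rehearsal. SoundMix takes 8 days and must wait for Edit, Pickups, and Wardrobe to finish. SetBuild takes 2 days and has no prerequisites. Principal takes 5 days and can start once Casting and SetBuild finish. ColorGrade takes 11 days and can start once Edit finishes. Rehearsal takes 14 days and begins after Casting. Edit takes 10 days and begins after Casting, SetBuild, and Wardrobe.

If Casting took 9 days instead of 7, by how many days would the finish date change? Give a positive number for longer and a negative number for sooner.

Baseline: Casting→Rehearsal→Pickups→SoundMix = 7+14+4+8 = 33 → 33 days.
Since Casting is critical, the +2 change carries straight to that chain (now 35 days).
That remains the longest chain; total 35 days.
Change in finish: 35 − 33 = +2 days.

2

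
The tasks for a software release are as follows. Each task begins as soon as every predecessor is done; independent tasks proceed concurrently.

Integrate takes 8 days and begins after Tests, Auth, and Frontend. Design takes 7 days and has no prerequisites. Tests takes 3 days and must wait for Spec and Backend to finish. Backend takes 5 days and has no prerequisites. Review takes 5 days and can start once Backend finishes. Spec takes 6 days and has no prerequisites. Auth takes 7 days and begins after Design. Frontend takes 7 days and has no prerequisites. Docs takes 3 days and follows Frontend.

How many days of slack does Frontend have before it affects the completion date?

The longest chain is Design→Auth→Integrate = 7+7+8 = 22; overall finish 22 days.
Frontend finishes as early as 7 and must finish by 14.
Slack of Frontend = 7 − 0 = 7 days.

7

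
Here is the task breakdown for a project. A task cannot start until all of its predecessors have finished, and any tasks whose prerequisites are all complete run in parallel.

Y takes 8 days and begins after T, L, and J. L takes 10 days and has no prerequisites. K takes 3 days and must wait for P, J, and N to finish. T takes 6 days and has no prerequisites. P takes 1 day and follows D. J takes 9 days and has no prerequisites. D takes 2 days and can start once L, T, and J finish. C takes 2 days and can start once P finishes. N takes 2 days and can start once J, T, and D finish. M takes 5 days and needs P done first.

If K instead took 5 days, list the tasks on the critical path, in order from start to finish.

Critical path before the change: L→D→P→M = 10+2+1+5 = 18 giving 18 days.
K is off the critical path — its longest chain is 17 days, giving 1 of slack.
Now L→D→N→K = 10+2+2+5 = 19 is longest, so the finish becomes 19 days.

L, D, N, K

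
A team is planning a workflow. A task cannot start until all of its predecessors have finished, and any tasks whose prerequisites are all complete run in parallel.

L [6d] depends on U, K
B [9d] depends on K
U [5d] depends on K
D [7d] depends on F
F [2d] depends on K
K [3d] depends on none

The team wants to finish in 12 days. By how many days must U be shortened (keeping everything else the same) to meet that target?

2

Current finish: 14 days; target: 12.
U is on every critical path, so each day cut from U cuts the finish by one (this holds down to a finish of 12).
Need 14 − 12 = 2 days off U → U becomes 3 days, finish becomes 12.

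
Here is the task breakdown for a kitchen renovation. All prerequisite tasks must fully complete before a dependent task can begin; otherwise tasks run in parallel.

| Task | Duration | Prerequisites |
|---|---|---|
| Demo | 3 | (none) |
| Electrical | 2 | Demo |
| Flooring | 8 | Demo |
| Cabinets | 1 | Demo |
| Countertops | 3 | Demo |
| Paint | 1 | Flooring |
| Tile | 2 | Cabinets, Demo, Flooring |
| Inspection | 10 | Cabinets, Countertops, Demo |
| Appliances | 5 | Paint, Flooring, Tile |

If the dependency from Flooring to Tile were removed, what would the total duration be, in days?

17

Before: longest chain Demo→Flooring→Tile→Appliances = 3+8+2+5 = 18, finish 18.
Without Flooring→Tile, Tile's earliest start moves from 11 to 4.
New critical path: Demo→Flooring→Paint→Appliances = 3+8+1+5 = 17 ⇒ 17 days.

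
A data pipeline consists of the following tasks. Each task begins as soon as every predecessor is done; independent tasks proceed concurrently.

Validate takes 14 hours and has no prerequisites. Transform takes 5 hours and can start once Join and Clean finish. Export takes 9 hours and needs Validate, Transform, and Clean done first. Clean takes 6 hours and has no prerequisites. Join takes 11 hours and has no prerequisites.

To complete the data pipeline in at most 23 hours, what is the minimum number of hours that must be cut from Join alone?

Current finish: 25 hours; target: 23.
Join is on every critical path, so each hour cut from Join cuts the finish by one (this holds down to a finish of 23).
Need 25 − 23 = 2 hours off Join → Join becomes 9 hours, finish becomes 23.

2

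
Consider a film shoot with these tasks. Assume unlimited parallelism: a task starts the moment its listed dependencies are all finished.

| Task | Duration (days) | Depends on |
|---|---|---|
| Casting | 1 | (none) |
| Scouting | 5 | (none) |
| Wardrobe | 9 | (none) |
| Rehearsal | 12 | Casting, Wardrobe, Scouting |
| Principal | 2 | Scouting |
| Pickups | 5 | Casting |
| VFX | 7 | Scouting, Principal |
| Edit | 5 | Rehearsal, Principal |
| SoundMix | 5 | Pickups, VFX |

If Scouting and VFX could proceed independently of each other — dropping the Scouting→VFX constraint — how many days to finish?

26

Original critical path: Wardrobe→Rehearsal→Edit = 9+12+5 = 26 ⇒ 26 days.
Dropping Scouting→VFX doesn't change VFX's earliest start (7); another predecessor still binds.
After: Wardrobe→Rehearsal→Edit = 9+12+5 = 26 → 26 days.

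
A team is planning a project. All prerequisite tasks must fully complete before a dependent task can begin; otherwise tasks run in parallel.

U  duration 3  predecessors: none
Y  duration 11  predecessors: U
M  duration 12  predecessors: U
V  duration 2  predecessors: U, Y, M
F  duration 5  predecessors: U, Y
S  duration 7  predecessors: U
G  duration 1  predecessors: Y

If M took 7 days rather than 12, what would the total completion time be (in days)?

19

Actual critical path: U→Y→F = 3+11+5 = 19 ⇒ 19 days.
M is off the critical path — its longest chain is 17 days, giving 2 of slack.
The critical path is still U→Y→F; finish is now 19 days.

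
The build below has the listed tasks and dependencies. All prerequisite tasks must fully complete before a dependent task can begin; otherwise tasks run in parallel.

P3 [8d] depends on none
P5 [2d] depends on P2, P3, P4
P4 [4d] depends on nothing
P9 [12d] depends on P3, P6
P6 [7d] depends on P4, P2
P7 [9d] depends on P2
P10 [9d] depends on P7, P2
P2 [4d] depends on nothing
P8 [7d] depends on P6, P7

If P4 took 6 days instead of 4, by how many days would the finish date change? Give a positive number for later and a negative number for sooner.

2

Actual critical path: P4→P6→P9 = 4+7+12 = 23 ⇒ 23 days.
Since P4 is critical, the +2 change carries straight to that chain (now 25 days).
No other chain overtakes it, so the finish is 25 days.
Change in finish: 25 − 23 = +2 days.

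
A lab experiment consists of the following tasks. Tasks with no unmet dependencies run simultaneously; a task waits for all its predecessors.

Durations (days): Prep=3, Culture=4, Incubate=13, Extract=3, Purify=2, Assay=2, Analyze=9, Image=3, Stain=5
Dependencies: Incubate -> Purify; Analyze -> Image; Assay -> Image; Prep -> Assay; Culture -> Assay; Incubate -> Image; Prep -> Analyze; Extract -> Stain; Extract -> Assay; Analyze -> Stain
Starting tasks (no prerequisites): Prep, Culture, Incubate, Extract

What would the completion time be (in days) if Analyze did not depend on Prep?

With the dependency in place, Prep→Analyze→Stain = 3+9+5 = 17 sets the finish at 17 days.
Without Prep→Analyze, Analyze's earliest start moves from 3 to 0.
The longest chain is now Incubate→Image = 13+3 = 16, so the project takes 16 days.

16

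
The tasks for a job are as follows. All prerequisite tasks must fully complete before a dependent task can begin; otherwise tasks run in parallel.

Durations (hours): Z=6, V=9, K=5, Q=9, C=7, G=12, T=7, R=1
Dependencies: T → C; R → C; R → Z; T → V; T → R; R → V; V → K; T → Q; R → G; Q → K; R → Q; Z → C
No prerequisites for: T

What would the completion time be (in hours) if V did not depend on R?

22

Before: longest chain T→R→Q→K = 7+1+9+5 = 22, finish 22.
Without R→V, V's earliest start moves from 8 to 7.
After: T→R→Q→K = 7+1+9+5 = 22 → 22 hours.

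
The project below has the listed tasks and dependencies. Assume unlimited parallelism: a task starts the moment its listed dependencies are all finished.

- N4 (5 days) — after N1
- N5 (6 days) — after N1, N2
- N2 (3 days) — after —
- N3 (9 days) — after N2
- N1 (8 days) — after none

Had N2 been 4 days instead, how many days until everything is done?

14

As given, the longest chain is N1→N5 = 8+6 = 14, so the finish is 14 days.
N2 has 2 days of float (longest path through it is 12).
No other chain overtakes it, so the finish is 14 days.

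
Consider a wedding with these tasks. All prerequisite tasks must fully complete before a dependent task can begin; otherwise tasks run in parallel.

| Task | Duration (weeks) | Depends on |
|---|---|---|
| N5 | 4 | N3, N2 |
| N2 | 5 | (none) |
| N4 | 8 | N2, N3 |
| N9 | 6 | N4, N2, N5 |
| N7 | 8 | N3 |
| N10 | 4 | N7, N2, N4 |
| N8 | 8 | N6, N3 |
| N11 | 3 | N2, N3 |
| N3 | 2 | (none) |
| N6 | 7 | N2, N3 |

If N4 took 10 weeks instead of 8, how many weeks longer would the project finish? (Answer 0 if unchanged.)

1

The binding path is N2→N6→N8 = 5+7+8 = 20; finish at 20 weeks.
N4 has 1 week of float (longest path through it is 19).
Now N2→N4→N9 = 5+10+6 = 21 is longest, so the finish becomes 21 weeks.
Change in finish: 21 − 20 = +1 weeks.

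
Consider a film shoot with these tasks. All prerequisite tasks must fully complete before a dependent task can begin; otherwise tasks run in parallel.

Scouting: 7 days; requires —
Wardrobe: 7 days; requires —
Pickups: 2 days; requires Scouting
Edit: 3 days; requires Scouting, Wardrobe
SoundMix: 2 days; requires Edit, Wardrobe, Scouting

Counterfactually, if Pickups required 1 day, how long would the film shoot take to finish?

12

Baseline: Scouting→Edit→SoundMix = 7+3+2 = 12 → 12 days.
The longest path through Pickups is only 9 days, so Pickups has float 3.
That remains the longest chain; total 12 days.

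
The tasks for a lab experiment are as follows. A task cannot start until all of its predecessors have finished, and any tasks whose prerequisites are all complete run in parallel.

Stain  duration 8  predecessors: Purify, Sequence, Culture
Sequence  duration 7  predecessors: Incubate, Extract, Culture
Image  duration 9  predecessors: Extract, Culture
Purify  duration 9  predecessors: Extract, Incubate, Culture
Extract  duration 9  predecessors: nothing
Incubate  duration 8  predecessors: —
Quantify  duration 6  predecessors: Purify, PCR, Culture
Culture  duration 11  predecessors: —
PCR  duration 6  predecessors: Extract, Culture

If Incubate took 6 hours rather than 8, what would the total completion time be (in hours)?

Baseline: Culture→Purify→Stain = 11+9+8 = 28 → 28 hours.
Incubate is off the critical path — its longest chain is 25 hours, giving 3 of slack.
No other chain overtakes it, so the finish is 28 hours.

28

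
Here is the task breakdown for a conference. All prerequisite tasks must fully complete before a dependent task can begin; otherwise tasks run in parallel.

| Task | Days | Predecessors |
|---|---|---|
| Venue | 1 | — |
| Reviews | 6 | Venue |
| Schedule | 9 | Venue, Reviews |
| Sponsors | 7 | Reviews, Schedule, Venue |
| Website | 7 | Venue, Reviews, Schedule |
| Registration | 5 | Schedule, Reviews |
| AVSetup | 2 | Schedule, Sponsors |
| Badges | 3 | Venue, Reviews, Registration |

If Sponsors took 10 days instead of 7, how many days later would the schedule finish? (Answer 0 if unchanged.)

3

As given, the longest chain is Venue→Reviews→Schedule→Sponsors→AVSetup = 1+6+9+7+2 = 25, so the finish is 25 days.
Sponsors is on the critical path; changing it to 10 makes that path 28 days.
The critical path is still Venue→Reviews→Schedule→Sponsors→AVSetup; finish is now 28 days.
Change in finish: 28 − 25 = +3 days.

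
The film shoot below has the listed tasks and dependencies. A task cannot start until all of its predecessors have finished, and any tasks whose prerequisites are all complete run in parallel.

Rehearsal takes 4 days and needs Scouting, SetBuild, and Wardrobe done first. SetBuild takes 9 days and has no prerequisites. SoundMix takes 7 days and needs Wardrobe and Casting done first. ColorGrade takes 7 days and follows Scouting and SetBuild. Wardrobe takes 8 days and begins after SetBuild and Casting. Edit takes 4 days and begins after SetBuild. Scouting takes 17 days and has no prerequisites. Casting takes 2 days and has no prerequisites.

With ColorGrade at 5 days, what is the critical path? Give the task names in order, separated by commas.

SetBuild, Wardrobe, SoundMix

Actual critical path: Scouting→ColorGrade = 17+7 = 24 ⇒ 24 days.
Since ColorGrade is critical, the -2 change carries straight to that chain (now 22 days).
New critical path: SetBuild→Wardrobe→SoundMix = 9+8+7 = 24 ⇒ 24 days.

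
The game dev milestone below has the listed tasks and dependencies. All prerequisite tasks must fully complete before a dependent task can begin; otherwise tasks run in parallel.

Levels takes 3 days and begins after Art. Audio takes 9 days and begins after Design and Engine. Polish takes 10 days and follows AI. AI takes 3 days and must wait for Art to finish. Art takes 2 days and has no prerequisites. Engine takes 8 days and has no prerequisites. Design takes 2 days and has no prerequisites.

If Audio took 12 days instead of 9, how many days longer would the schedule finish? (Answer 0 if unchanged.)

As given, the longest chain is Engine→Audio = 8+9 = 17, so the finish is 17 days.
Audio is on the critical path; changing it to 12 makes that path 20 days.
That remains the longest chain; total 20 days.
Change in finish: 20 − 17 = +3 days.

3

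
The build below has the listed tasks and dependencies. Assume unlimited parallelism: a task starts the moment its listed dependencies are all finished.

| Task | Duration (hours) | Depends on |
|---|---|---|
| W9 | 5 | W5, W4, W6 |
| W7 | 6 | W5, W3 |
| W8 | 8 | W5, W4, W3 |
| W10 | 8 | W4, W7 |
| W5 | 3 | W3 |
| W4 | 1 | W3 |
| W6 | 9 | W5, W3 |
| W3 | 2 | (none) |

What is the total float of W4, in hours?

8

W3→W5→W6→W9 = 2+3+9+5 = 19 sets the makespan at 19 hours.
Longest path through W4: 11 hours (earliest finish 3, latest finish 11).
Slack of W4 = 10 − 2 = 8 hours.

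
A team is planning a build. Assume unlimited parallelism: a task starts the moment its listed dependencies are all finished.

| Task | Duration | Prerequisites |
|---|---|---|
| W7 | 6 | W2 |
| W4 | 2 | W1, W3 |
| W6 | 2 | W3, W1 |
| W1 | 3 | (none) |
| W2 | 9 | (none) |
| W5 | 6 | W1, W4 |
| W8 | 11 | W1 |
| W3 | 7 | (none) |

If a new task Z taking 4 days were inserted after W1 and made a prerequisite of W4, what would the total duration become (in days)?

Originally the build takes 15 days.
With Z inserted, W4 now waits for max(W1, W3, Z).
New critical path: W1→Z→W4→W5 = 3+4+2+6 = 15 ⇒ 15 days.

15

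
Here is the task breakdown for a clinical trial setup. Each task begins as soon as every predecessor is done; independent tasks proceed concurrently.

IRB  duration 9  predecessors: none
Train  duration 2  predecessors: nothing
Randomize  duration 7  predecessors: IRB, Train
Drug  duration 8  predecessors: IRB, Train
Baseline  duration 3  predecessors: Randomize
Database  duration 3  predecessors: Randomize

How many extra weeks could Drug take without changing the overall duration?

2

Critical path: IRB→Randomize→Baseline = 9+7+3 = 19, so the finish is 19 weeks.
Drug finishes as early as 17 and must finish by 19.
Slack of Drug = 11 − 9 = 2 weeks.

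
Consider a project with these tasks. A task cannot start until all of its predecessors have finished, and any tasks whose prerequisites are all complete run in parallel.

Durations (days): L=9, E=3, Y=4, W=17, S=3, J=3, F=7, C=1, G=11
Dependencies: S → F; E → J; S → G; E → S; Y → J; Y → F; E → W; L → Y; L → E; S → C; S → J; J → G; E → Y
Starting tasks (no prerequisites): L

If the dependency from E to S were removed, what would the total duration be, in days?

With the dependency in place, L→E→Y→J→G = 9+3+4+3+11 = 30 sets the finish at 30 days.
Without E→S, S's earliest start moves from 12 to 0.
New critical path: L→E→Y→J→G = 9+3+4+3+11 = 30 ⇒ 30 days.

30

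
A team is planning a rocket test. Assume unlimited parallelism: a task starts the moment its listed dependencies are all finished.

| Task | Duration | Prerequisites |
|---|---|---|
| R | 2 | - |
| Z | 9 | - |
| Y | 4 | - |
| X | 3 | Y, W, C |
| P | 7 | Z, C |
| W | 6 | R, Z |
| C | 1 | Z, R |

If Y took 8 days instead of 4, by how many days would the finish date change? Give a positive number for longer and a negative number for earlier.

0

The binding path is Z→W→X = 9+6+3 = 18; finish at 18 days.
Y has 11 days of float (longest path through it is 7).
No other chain overtakes it, so the finish is 18 days.
Change in finish: 18 − 18 = +0 days.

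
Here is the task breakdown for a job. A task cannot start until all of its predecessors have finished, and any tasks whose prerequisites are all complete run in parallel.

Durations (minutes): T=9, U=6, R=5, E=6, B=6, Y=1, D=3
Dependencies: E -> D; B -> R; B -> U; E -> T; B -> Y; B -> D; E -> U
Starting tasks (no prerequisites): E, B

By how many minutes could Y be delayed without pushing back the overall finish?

8

The longest chain is E→T = 6+9 = 15; overall finish 15 minutes.
The longest chain containing Y totals 7 minutes.
So Y can slip 15 − 7 = 8 minutes.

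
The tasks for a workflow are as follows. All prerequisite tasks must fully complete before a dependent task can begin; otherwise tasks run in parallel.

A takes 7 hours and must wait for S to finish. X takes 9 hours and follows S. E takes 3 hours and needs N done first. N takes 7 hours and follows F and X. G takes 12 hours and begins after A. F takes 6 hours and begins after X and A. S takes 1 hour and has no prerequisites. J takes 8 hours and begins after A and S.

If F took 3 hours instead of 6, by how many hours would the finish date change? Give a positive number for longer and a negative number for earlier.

-3

Baseline: S→X→F→N→E = 1+9+6+7+3 = 26 → 26 hours.
F is on the critical path; changing it to 3 makes that path 23 hours.
That remains the longest chain; total 23 hours.
Change in finish: 23 − 26 = -3 hours.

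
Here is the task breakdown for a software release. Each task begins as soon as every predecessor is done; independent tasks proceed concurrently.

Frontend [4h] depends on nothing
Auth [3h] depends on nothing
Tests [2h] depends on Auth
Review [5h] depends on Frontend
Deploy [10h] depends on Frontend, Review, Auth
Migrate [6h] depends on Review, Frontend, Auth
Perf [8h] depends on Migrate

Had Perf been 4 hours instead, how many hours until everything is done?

As given, the longest chain is Frontend→Review→Migrate→Perf = 4+5+6+8 = 23, so the finish is 23 hours.
Perf lies on that path, so at 4 hours the path becomes 19 hours.
New critical path: Frontend→Review→Deploy = 4+5+10 = 19 ⇒ 19 hours.

19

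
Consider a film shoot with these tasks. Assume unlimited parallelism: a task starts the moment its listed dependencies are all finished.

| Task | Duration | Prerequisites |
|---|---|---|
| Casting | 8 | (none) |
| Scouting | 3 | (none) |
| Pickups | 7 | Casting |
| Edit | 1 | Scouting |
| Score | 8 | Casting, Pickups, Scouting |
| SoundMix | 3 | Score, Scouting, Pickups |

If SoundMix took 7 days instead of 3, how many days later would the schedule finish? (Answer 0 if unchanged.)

The binding path is Casting→Pickups→Score→SoundMix = 8+7+8+3 = 26; finish at 26 days.
SoundMix is on the critical path; changing it to 7 makes that path 30 days.
No other chain overtakes it, so the finish is 30 days.
Change in finish: 30 − 26 = +4 days.

4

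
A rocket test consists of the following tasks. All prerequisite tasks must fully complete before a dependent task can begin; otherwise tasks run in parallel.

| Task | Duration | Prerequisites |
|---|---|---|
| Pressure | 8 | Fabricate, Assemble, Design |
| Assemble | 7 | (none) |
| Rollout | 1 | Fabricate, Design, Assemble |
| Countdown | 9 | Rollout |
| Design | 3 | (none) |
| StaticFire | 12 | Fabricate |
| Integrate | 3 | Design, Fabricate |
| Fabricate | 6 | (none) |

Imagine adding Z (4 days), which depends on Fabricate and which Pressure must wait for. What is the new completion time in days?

Originally the project takes 18 days.
With Z inserted, Pressure now waits for max(Fabricate, Assemble, Design, Z).
New critical path: Fabricate→Z→Pressure = 6+4+8 = 18 ⇒ 18 days.

18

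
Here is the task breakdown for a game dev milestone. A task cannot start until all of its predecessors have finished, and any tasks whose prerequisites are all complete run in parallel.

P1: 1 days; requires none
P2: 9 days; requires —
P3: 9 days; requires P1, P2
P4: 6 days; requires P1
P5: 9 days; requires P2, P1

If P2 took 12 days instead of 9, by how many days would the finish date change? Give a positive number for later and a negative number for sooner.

3

Critical path before the change: P2→P3 = 9+9 = 18 giving 18 days.
P2 lies on that path, so at 12 days the path becomes 21 days.
The critical path is still P2→P3; finish is now 21 days.
Change in finish: 21 − 18 = +3 days.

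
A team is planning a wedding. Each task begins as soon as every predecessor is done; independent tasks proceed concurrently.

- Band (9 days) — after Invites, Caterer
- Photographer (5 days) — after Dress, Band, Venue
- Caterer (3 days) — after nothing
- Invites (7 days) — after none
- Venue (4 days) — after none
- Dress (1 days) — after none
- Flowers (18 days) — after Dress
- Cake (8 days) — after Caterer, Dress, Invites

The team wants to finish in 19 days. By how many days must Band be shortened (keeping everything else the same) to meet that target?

Current finish: 21 days; target: 19.
Band is on every critical path, so each day cut from Band cuts the finish by one (this holds down to a finish of 19).
Need 21 − 19 = 2 days off Band → Band becomes 7 days, finish becomes 19.

2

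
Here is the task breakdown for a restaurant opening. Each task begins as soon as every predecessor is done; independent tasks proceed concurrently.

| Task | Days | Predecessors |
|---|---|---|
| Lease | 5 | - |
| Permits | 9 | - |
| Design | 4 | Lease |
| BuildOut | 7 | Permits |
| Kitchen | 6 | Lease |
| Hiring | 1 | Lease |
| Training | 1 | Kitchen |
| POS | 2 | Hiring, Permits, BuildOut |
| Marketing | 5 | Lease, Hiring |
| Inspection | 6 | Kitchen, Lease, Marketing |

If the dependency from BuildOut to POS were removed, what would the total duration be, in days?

17

With the dependency in place, Permits→BuildOut→POS = 9+7+2 = 18 sets the finish at 18 days.
Without BuildOut→POS, POS's earliest start moves from 16 to 9.
The longest chain is now Lease→Kitchen→Inspection = 5+6+6 = 17, so the plan takes 17 days.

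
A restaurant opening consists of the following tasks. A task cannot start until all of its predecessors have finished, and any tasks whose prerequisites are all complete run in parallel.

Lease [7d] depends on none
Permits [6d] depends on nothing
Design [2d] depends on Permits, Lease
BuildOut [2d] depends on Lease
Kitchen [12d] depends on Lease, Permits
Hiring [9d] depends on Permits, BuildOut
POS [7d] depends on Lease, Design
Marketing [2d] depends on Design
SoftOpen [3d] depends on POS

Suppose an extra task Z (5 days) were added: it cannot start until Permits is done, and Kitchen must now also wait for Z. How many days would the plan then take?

Originally the plan takes 19 days.
With Z inserted, Kitchen now waits for max(Lease, Permits, Z).
New critical path: Permits→Z→Kitchen = 6+5+12 = 23 ⇒ 23 days.

23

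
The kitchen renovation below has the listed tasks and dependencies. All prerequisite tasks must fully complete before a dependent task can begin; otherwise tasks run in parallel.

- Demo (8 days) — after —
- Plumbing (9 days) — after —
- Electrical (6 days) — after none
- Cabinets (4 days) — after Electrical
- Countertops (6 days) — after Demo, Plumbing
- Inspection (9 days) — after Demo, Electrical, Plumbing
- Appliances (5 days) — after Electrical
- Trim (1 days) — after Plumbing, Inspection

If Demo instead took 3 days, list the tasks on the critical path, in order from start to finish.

Plumbing, Inspection, Trim

The binding path is Plumbing→Inspection→Trim = 9+9+1 = 19; finish at 19 days.
Demo has 1 day of float (longest path through it is 18).
No other chain overtakes it, so the finish is 19 days.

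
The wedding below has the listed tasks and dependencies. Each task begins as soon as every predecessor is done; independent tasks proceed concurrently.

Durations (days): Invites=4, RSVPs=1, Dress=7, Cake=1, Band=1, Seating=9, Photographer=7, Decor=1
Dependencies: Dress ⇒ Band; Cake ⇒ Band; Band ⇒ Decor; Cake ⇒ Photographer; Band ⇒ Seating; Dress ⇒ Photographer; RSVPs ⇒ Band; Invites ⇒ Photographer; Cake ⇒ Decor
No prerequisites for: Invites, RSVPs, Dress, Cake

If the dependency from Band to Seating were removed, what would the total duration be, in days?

14

Original critical path: Dress→Band→Seating = 7+1+9 = 17 ⇒ 17 days.
Without Band→Seating, Seating's earliest start moves from 8 to 0.
The longest chain is now Dress→Photographer = 7+7 = 14, so the project takes 14 days.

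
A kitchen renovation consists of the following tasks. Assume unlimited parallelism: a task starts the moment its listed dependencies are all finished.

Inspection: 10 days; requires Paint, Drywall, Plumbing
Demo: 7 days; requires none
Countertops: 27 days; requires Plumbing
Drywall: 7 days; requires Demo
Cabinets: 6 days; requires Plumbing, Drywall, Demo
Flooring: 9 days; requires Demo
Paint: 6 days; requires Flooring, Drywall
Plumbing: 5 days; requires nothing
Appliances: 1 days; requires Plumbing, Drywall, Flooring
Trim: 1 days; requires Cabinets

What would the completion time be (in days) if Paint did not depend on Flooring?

Before: longest chain Demo→Flooring→Paint→Inspection = 7+9+6+10 = 32, finish 32.
Without Flooring→Paint, Paint's earliest start moves from 16 to 14.
New critical path: Plumbing→Countertops = 5+27 = 32 ⇒ 32 days.

32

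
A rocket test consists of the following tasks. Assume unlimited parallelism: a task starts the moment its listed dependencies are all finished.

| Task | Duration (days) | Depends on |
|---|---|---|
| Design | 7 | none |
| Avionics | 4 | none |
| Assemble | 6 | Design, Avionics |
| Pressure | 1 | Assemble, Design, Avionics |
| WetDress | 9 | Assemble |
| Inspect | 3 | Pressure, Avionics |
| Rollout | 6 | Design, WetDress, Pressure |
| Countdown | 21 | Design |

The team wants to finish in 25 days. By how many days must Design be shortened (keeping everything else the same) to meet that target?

Current finish: 28 days; target: 25.
Design is on every critical path, so each day cut from Design cuts the finish by one (this holds down to a finish of 25).
Need 28 − 25 = 3 days off Design → Design becomes 4 days, finish becomes 25.

3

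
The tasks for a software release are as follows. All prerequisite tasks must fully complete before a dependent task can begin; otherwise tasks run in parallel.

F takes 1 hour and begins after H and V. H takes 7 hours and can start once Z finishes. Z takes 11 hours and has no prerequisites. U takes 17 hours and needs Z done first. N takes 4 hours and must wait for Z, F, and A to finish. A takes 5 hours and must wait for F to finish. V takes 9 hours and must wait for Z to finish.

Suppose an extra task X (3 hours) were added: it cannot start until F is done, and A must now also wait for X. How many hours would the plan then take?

Originally the plan takes 30 hours.
With X inserted, A now waits for max(F, X).
New critical path: Z→V→F→X→A→N = 11+9+1+3+5+4 = 33 ⇒ 33 hours.

33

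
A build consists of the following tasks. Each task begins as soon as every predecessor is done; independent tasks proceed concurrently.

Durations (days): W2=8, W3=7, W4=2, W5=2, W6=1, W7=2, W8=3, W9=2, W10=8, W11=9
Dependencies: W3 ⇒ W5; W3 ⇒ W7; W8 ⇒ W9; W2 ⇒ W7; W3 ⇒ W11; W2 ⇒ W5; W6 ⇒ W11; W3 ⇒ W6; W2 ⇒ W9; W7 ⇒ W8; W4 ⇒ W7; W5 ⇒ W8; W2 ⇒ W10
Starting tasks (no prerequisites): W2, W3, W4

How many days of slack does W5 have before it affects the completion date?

Critical path: W3→W6→W11 = 7+1+9 = 17, so the finish is 17 days.
Longest path through W5: 15 days (earliest finish 10, latest finish 12).
Float = 17 − 15 = 2.

2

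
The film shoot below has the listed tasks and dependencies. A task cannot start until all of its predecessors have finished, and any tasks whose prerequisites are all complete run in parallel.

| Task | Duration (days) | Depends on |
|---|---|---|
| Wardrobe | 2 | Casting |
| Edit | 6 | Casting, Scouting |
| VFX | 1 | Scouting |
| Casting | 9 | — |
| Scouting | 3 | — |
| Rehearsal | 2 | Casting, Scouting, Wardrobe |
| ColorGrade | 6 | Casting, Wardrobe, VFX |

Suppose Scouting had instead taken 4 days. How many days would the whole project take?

17

As given, the longest chain is Casting→Wardrobe→ColorGrade = 9+2+6 = 17, so the finish is 17 days.
The longest path through Scouting is only 10 days, so Scouting has float 7.
That remains the longest chain; total 17 days.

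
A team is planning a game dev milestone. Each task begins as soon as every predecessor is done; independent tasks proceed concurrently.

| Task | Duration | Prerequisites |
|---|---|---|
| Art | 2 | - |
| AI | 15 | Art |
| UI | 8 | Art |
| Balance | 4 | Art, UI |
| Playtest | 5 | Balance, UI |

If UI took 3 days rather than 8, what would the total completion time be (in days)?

17

Critical path before the change: Art→UI→Balance→Playtest = 2+8+4+5 = 19 giving 19 days.
UI is on the critical path; changing it to 3 makes that path 14 days.
The binding chain switches to Art→AI = 2+15 = 17; finish 17 days.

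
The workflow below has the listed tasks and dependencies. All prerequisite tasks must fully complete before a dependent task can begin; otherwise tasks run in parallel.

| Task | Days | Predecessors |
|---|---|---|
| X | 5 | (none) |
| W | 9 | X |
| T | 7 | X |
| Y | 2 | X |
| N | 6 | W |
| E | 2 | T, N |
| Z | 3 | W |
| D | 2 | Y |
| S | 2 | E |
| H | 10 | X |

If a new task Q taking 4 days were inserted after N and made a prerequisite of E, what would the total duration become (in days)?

Originally the workflow takes 24 days.
With Q inserted, E now waits for max(T, N, Q).
New critical path: X→W→N→Q→E→S = 5+9+6+4+2+2 = 28 ⇒ 28 days.

28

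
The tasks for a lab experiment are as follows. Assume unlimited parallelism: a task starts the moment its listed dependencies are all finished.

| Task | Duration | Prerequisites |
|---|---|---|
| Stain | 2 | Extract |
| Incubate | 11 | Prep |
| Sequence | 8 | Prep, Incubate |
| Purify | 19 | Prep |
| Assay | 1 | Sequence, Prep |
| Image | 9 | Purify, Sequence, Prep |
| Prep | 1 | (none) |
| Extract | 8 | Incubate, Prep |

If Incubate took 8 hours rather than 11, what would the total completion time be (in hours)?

The binding path is Prep→Incubate→Sequence→Image = 1+11+8+9 = 29; finish at 29 hours.
Incubate is on the critical path; changing it to 8 makes that path 26 hours.
The binding chain switches to Prep→Purify→Image = 1+19+9 = 29; finish 29 hours.

29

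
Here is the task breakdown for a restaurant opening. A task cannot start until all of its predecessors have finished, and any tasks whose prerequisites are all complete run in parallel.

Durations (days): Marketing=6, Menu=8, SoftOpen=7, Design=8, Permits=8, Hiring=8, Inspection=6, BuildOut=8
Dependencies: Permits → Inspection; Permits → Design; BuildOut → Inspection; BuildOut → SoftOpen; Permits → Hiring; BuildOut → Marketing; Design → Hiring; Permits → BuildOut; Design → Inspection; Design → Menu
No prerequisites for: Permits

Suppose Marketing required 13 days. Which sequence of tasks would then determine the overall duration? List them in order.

Baseline: Permits→Design→Hiring = 8+8+8 = 24 → 24 days.
The longest path through Marketing is only 22 days, so Marketing has float 2.
The binding chain switches to Permits→BuildOut→Marketing = 8+8+13 = 29; finish 29 days.

Permits, BuildOut, Marketing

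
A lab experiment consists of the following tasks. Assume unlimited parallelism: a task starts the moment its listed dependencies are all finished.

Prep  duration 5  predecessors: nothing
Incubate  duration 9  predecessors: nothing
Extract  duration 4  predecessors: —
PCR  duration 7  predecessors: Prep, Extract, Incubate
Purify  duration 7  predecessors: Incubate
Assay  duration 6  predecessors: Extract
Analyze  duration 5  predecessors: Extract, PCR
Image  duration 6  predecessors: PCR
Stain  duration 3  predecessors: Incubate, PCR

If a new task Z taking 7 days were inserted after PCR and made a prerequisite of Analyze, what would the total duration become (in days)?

Originally the project takes 22 days.
With Z inserted, Analyze now waits for max(Extract, PCR, Z).
New critical path: Incubate→PCR→Z→Analyze = 9+7+7+5 = 28 ⇒ 28 days.

28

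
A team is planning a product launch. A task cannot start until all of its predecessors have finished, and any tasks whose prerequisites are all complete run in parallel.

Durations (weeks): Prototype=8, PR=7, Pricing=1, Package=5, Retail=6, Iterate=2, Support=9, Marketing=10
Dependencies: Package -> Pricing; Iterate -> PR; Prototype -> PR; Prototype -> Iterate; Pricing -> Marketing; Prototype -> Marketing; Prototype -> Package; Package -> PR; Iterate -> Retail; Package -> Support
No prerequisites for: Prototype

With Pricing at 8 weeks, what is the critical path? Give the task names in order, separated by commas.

Prototype, Package, Pricing, Marketing

Actual critical path: Prototype→Package→Pricing→Marketing = 8+5+1+10 = 24 ⇒ 24 weeks.
Since Pricing is critical, the +7 change carries straight to that chain (now 31 weeks).
That remains the longest chain; total 31 weeks.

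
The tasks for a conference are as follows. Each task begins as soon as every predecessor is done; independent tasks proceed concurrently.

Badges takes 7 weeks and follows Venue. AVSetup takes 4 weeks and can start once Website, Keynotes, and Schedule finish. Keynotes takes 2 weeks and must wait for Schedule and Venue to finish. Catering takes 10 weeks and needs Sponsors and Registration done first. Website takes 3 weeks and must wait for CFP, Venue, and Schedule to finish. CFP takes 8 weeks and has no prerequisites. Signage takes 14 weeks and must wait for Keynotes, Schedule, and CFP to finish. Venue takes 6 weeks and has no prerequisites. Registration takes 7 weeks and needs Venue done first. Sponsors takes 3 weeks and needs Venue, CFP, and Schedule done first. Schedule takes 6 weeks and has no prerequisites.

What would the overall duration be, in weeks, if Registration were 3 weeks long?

22

Critical path before the change: Venue→Registration→Catering = 6+7+10 = 23 giving 23 weeks.
Since Registration is critical, the -4 change carries straight to that chain (now 19 weeks).
New critical path: Venue→Keynotes→Signage = 6+2+14 = 22 ⇒ 22 weeks.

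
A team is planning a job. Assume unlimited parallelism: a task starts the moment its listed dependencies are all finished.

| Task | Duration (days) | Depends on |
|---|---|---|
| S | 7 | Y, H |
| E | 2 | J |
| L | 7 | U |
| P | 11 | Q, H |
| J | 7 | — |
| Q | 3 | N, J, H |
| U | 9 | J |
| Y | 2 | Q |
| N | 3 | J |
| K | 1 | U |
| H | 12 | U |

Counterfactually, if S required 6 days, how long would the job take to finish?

42

Critical path before the change: J→U→H→Q→P = 7+9+12+3+11 = 42 giving 42 days.
S is off the critical path — its longest chain is 40 days, giving 2 of slack.
That remains the longest chain; total 42 days.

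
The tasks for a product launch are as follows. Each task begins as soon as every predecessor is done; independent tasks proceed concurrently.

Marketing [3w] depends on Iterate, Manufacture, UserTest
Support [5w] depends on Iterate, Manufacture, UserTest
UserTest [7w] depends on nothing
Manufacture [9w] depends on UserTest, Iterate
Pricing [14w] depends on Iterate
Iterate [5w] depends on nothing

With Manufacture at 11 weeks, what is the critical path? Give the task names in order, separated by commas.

Baseline: UserTest→Manufacture→Support = 7+9+5 = 21 → 21 weeks.
Since Manufacture is critical, the +2 change carries straight to that chain (now 23 weeks).
The critical path is still UserTest→Manufacture→Support; finish is now 23 weeks.

UserTest, Manufacture, Support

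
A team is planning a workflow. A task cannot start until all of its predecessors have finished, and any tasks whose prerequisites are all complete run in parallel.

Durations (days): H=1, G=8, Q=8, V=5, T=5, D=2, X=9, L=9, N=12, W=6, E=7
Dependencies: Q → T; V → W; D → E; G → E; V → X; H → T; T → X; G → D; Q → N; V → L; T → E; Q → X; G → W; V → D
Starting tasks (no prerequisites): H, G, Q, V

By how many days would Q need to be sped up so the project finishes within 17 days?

Current finish: 22 days; target: 17.
Q is on every critical path, so each day cut from Q cuts the finish by one (this holds down to a finish of 17).
Need 22 − 17 = 5 days off Q → Q becomes 3 days, finish becomes 17.

5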